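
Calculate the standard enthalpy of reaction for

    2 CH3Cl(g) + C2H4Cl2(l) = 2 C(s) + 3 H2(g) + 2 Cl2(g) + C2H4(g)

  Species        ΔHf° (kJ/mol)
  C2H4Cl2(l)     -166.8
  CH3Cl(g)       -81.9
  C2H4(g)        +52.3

Products: 2·(+0.0) + 3·(+0.0) + 2·(+0.0) + 1·(+52.3) = +52.3
Reactants: 2·(-81.9) + 1·(-166.8) = -330.6
ΔHrxn = (+52.3) − (-330.6) = 382.9 kJ/mol

ΔHrxn = 382.9 kJ/mol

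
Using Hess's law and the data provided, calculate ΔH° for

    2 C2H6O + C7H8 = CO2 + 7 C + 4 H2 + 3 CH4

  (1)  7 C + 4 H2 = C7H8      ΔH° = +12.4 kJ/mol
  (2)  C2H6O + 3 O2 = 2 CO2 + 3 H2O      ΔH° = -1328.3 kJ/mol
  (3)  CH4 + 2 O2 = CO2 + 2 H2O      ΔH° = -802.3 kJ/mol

ΔH° = -262.1 kJ/mol

(1) reversed: -12.4 kJ/mol
(2) × 2: (2)·(-1328.3) = -2656.6 kJ/mol
(3) reversed and × 3: (-3)·(-802.3) = +2406.9 kJ/mol
Since enthalpy is a state function, ΔH° = (-1)·(+12.4) + (2)·(-1328.3) + (-3)·(-802.3) = -262.1 kJ/mol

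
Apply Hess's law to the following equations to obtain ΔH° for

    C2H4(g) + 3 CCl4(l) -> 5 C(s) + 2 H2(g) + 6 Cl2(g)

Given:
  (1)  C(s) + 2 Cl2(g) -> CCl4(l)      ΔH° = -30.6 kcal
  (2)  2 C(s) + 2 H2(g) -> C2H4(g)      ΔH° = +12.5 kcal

ΔH° = 79.3 kcal

(1) reversed and × 3: (-3)·(-30.6) = +91.8 kcal
(2) reversed: -12.5 kcal
Combining the equations, ΔH° = (+91.8) + (-12.5) = 79.3 kcal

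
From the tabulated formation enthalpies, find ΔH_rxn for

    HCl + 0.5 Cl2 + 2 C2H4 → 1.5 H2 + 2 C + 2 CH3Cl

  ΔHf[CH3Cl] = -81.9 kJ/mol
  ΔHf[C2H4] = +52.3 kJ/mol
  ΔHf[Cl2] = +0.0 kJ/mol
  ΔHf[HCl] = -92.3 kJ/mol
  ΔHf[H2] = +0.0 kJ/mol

ΔH_rxn = -176.1 kJ/mol

Products: 3/2·(+0.0) + 2·(+0.0) + 2·(-81.9) = -163.8
Reactants: 1·(-92.3) + 1/2·(+0.0) + 2·(+52.3) = +12.3
ΔH_rxn = (-163.8) − (+12.3) = -176.1 kJ/mol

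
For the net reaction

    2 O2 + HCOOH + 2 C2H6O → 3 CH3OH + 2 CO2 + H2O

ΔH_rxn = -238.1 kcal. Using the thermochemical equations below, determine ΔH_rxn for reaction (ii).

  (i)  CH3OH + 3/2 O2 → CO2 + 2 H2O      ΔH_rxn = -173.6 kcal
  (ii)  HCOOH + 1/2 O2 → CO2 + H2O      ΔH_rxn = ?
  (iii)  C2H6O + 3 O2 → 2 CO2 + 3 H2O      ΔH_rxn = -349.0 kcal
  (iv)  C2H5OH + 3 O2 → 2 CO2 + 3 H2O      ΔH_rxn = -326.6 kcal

ΔH_rxn = -60.9 kcal

(i) reversed and × 3: (-3)·(-173.6) = +520.8 kcal
(ii) as written: contributes x
(iii) × 2: (2)·(-349.0) = -698.0 kcal
(iv): not needed.
-238.1 = (+520.8) + (-698.0) + x
x = (-238.1 − (-177.2)) / (1) = -60.9 kcal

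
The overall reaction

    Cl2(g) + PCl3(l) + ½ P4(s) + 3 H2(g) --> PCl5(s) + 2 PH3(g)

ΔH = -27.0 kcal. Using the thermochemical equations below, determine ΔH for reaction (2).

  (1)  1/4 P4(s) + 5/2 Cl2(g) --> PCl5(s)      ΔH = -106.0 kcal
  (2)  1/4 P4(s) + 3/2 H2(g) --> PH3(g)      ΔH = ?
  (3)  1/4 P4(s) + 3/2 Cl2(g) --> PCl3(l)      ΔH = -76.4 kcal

(1) as written (PCl5(s) already on the product side): -106.0 kcal
(2) × 2 (scale by 2 for the 2 PH3(g)): contributes 2·x
(3) reversed (reverse to put PCl3(l) on the reactant side): +76.4 kcal
-27.0 = (-106.0) + (+76.4) + 2·x
x = (-27.0 − (-29.6)) / (2) = 1.3 kcal

ΔH = 1.3 kcal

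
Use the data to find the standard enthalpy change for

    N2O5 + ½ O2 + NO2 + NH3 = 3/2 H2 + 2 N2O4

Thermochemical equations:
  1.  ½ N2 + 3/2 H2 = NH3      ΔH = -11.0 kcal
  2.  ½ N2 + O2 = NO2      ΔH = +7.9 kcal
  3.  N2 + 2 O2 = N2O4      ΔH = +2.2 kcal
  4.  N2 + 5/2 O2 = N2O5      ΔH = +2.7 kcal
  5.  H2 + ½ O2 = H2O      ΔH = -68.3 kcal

eq. 1 reversed: +11.0 kcal
eq. 2 reversed: -7.9 kcal
eq. 3 × 2: (2)·(+2.2) = +4.4 kcal
eq. 4 reversed: -2.7 kcal
eq. 5: not needed.
Since enthalpy is a state function, ΔH = (+11.0) + (-7.9) + (+4.4) + (-2.7) = 4.8 kcal

ΔH = 4.8 kcal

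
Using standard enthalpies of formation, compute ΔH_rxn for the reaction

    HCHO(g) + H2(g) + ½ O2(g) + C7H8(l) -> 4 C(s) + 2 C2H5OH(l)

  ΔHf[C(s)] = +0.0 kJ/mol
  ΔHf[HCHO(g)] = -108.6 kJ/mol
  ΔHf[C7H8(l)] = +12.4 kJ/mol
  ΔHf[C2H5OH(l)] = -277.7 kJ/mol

ΔH_rxn = -459.2 kJ/mol

Products: 4·(+0.0) + 2·(-277.7) = -555.4
Reactants: 1·(-108.6) + 1·(+0.0) + 1/2·(+0.0) + 1·(+12.4) = -96.2
ΔH_rxn = (-555.4) − (-96.2) = -459.2 kJ/mol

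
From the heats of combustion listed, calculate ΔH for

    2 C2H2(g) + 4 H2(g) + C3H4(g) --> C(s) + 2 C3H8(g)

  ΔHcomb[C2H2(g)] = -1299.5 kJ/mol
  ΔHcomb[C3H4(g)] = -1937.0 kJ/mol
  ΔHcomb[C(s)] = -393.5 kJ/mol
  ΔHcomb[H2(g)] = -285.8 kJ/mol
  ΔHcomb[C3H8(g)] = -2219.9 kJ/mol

ΔH = -845.9 kJ/mol

With combustion enthalpies, reactants minus products:
= [2·(-1299.5) + 4·(-285.8) + 1·(-1937.0)] − [1·(-393.5) + 2·(-2219.9)]
= -845.9 kJ/mol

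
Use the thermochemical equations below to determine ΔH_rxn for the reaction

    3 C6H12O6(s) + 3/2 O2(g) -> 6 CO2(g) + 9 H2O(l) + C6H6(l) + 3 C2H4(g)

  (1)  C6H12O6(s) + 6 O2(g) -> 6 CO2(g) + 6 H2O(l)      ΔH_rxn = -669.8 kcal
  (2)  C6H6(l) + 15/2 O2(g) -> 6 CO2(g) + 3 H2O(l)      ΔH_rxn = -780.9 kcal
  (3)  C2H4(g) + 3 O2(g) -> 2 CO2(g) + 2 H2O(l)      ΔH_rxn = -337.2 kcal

(1) × 3: (3)·(-669.8) = -2009.4 kcal
(2) reversed: +780.9 kcal
(3) reversed and × 3: (-3)·(-337.2) = +1011.6 kcal
By Hess's law, ΔH_rxn = (3)·(-669.8) + (-1)·(-780.9) + (-3)·(-337.2) = -216.9 kcal

ΔH_rxn = -216.9 kcal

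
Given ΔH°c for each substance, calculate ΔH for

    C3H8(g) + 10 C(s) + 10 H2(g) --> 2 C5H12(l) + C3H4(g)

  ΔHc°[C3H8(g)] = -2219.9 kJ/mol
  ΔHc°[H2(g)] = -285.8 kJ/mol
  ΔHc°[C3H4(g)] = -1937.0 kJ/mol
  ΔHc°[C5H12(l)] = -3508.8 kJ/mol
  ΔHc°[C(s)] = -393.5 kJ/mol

With combustion enthalpies, reactants minus products:
= [1·(-2219.9) + 10·(-393.5) + 10·(-285.8)] − [2·(-3508.8) + 1·(-1937.0)]
= -58.3 kJ/mol

ΔH = -58.3 kJ/mol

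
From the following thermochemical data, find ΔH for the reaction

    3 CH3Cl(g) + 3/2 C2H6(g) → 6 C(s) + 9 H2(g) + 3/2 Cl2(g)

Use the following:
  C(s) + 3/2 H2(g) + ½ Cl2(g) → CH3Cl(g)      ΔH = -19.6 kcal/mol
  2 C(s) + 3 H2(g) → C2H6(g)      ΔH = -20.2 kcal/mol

equation 1 reversed and × 3: (-3)·(-19.6) = +58.8 kcal/mol
equation 2 reversed and × 3/2: (-3/2)·(-20.2) = +30.3 kcal/mol
By Hess's law, ΔH = (-3)·(-19.6) + (-3/2)·(-20.2) = 89.1 kcal/mol

ΔH = 89.1 kcal/mol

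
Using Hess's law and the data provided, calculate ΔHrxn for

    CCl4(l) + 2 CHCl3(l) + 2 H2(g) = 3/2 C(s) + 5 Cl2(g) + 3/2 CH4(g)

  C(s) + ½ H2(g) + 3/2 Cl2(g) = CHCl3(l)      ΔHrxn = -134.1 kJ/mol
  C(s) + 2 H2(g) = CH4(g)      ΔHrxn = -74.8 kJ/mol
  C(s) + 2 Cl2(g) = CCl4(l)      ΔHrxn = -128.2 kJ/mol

equation 1 reversed and × 2 (CHCl3(l) must end up as a reactant; scale by 2 for the 2 CHCl3(l)): (-2)·(-134.1) = +268.2 kJ/mol
equation 2 × 3/2 (scale by 3/2 for the 3/2 CH4(g)): (3/2)·(-74.8) = -112.2 kJ/mol
equation 3 reversed (reverse to put CCl4(l) on the reactant side): +128.2 kJ/mol
Since enthalpy is a state function, ΔHrxn = (+268.2) + (-112.2) + (+128.2) = 284.2 kJ/mol

ΔHrxn = 284.2 kJ/mol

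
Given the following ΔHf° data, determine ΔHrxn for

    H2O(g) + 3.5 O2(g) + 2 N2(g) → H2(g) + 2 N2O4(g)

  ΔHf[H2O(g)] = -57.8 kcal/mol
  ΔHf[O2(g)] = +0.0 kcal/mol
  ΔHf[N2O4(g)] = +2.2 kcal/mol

Products: 1·(+0.0) + 2·(+2.2) = +4.4
Reactants: 1·(-57.8) + 7/2·(+0.0) + 2·(+0.0) = -57.8
ΔHrxn = (+4.4) − (-57.8) = 62.2 kcal/mol

ΔHrxn = 62.2 kcal/mol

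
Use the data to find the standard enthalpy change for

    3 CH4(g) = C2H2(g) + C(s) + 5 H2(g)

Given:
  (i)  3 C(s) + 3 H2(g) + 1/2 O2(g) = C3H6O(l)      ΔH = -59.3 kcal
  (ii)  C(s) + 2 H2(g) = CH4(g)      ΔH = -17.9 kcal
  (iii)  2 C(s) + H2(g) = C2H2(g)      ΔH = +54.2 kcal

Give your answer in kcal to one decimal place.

(i): not needed (O2(g) appears nowhere else).
(ii) reversed and × 3 (reverse to put CH4(g) on the reactant side; ×3 to match 3 CH4(g) in the target): (-3)·(-17.9) = +53.7 kcal
(iii) as written (C2H2(g) already on the product side): +54.2 kcal
Summing the manipulated equations, ΔH = (-3)·(-17.9) + (1)·(+54.2) = 107.9 kcal

ΔH = 107.9 kcal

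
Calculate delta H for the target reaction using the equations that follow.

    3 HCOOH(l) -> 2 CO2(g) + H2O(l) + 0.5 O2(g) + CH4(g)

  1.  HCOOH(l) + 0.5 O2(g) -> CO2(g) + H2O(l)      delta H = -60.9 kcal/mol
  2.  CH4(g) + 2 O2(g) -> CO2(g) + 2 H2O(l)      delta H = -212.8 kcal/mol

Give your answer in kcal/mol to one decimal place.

delta H = 30.1 kcal/mol

eq. 1 × 3: (3)·(-60.9) = -182.7 kcal/mol
eq. 2 reversed: +212.8 kcal/mol
Since enthalpy is a state function, delta H = (-182.7) + (+212.8) = 30.1 kcal/mol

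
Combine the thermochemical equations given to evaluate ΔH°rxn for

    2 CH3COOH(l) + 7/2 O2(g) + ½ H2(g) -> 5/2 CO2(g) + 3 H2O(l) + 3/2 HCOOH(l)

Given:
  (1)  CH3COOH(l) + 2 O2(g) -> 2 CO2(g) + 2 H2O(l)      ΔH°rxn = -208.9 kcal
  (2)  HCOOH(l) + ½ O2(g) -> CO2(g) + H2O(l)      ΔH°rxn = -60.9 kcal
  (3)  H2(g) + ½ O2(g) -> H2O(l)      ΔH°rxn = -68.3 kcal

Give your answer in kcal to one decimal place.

ΔH°rxn = -360.6 kcal

(1) × 2: (2)·(-208.9) = -417.8 kcal
(2) reversed and × 3/2: (-3/2)·(-60.9) = +91.35 kcal
(3) × 1/2: (1/2)·(-68.3) = -34.15 kcal
By Hess's law, ΔH°rxn = (-417.8) + (+91.35) + (-34.15) = -360.6 kcal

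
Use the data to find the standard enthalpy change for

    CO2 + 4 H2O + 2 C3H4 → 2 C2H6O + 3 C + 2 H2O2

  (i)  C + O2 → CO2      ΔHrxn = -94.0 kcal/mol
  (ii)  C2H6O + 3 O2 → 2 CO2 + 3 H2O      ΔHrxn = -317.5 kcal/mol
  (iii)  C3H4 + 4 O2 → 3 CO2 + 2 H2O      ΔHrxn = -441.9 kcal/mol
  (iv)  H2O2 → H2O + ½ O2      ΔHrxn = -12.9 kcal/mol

ΔHrxn = 59.0 kcal/mol

(i) reversed and × 3 (C must end up as a product; ×3 to match 3 C in the target): (-3)·(-94.0) = +282.0 kcal/mol
(ii) reversed and × 2 (reverse to put C2H6O on the product side; scale by 2 for the 2 C2H6O): (-2)·(-317.5) = +635.0 kcal/mol
(iii) × 2 (×2 to match 2 C3H4 in the target): (2)·(-441.9) = -883.8 kcal/mol
(iv) reversed and × 2 (reverse to put H2O2 on the product side; scale by 2 for the 2 H2O2): (-2)·(-12.9) = +25.8 kcal/mol
Combining the equations, ΔHrxn = (+282.0) + (+635.0) + (-883.8) + (+25.8) = 59.0 kcal/mol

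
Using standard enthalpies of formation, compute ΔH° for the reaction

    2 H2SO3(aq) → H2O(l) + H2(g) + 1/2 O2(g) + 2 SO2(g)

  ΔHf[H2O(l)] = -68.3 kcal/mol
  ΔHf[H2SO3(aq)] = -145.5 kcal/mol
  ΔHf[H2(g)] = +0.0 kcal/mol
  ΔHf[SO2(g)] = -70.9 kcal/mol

ΔH° = 80.9 kcal/mol

Products: 1·(-68.3) + 1·(+0.0) + 1/2·(+0.0) + 2·(-70.9) = -210.1
Reactants: 2·(-145.5) = -291.0
ΔH° = (-210.1) − (-291.0) = 80.9 kcal/mol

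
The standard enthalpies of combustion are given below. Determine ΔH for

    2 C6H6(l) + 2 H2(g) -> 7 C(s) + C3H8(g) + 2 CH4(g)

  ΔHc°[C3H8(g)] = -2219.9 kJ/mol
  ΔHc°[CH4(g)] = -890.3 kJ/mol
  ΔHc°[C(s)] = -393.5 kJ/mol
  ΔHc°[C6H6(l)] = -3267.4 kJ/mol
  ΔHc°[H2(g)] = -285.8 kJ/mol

ΔH = -351.4 kJ/mol

With combustion enthalpies, reactants minus products:
= [2·(-3267.4) + 2·(-285.8)] − [7·(-393.5) + 1·(-2219.9) + 2·(-890.3)]
= -351.4 kJ/mol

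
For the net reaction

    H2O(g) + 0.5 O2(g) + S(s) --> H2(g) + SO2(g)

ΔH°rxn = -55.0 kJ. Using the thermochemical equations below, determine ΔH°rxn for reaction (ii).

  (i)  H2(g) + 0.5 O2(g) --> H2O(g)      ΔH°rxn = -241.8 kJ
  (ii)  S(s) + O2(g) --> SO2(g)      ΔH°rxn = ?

ΔH°rxn = -296.8 kJ

(i) reversed: +241.8 kJ
(ii) as written: contributes x
-55.0 = (+241.8) + x
x = (-55.0 − (+241.8)) / (1) = -296.8 kJ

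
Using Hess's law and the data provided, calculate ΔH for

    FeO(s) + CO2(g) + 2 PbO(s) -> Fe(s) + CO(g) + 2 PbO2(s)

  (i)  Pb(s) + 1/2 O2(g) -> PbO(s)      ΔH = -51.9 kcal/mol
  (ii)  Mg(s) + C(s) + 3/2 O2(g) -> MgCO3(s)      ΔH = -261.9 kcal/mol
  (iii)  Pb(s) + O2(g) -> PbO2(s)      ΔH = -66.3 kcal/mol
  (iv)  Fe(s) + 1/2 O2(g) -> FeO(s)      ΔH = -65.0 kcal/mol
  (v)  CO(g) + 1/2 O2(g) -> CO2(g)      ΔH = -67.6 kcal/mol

ΔH = 103.8 kcal/mol

(i) reversed and × 2 (PbO(s) must end up as a reactant; ×2 to match 2 PbO(s) in the target): (-2)·(-51.9) = +103.8 kcal/mol
(ii): not needed (C(s) appears nowhere else).
(iii) × 2 (×2 to match 2 PbO2(s) in the target): (2)·(-66.3) = -132.6 kcal/mol
(iv) reversed (reverse to put FeO(s) on the reactant side): +65.0 kcal/mol
(v) reversed (CO(g) must end up as a product): +67.6 kcal/mol
ΔH = (-2)·(-51.9) + (2)·(-66.3) + (-1)·(-65.0) + (-1)·(-67.6) = 103.8 kcal/mol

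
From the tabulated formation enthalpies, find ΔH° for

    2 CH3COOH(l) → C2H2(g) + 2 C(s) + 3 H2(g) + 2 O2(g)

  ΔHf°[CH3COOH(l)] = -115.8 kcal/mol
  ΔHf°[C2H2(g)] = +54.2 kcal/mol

ΔH° = 285.8 kcal/mol

Products: 1·(+54.2) + 2·(+0.0) + 3·(+0.0) + 2·(+0.0) = +54.2
Reactants: 2·(-115.8) = -231.6
ΔH° = (+54.2) − (-231.6) = 285.8 kcal/mol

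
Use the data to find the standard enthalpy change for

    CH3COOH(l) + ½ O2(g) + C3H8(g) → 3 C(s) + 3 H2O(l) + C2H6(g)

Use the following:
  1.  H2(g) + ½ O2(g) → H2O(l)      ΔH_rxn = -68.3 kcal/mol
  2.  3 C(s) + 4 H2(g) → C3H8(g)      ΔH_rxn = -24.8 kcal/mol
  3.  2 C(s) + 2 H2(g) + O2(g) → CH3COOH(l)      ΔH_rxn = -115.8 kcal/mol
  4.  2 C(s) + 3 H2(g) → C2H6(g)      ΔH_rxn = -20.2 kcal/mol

ΔH_rxn = -84.5 kcal/mol

eq. 1 × 3 (scale by 3 for the 3 H2O(l)): (3)·(-68.3) = -204.9 kcal/mol
eq. 2 reversed (C3H8(g) must end up as a reactant): +24.8 kcal/mol
eq. 3 reversed (CH3COOH(l) must end up as a reactant): +115.8 kcal/mol
eq. 4 as written (C2H6(g) already on the product side): -20.2 kcal/mol
Combining the equations, ΔH_rxn = (-204.9) + (+24.8) + (+115.8) + (-20.2) = -84.5 kcal/mol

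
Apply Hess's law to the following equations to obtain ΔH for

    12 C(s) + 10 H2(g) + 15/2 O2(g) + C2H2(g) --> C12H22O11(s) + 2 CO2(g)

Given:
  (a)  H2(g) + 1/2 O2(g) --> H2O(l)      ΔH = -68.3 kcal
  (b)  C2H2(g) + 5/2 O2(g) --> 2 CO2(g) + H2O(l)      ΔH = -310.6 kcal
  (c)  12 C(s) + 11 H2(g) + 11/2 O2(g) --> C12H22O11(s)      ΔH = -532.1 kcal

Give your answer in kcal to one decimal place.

(a) reversed: +68.3 kcal
(b) as written (C2H2(g) already on the reactant side): -310.6 kcal
(c) as written (C12H22O11(s) already on the product side): -532.1 kcal
Combining the equations, ΔH = (-1)·(-68.3) + (1)·(-310.6) + (1)·(-532.1) = -774.4 kcal

ΔH = -774.4 kcal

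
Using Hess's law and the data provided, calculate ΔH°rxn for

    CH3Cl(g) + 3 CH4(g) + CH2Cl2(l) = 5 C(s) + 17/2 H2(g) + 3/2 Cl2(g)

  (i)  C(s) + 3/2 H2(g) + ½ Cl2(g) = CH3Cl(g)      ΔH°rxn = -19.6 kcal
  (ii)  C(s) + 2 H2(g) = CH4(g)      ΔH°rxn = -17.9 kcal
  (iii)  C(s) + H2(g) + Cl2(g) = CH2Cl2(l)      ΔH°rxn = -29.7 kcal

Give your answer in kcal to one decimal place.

ΔH°rxn = 103.0 kcal

(i) reversed: +19.6 kcal
(ii) reversed and × 3: (-3)·(-17.9) = +53.7 kcal
(iii) reversed: +29.7 kcal
ΔH°rxn = (+19.6) + (+53.7) + (+29.7) = 103.0 kcal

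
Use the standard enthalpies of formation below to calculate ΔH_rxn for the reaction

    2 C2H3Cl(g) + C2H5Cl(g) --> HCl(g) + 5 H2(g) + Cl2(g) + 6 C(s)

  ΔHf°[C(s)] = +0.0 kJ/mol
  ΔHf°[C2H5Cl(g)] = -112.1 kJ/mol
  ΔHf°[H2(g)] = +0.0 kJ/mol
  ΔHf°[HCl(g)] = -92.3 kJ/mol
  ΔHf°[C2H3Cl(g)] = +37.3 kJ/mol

Products: 1·(-92.3) + 5·(+0.0) + 1·(+0.0) + 6·(+0.0) = -92.3
Reactants: 2·(+37.3) + 1·(-112.1) = -37.5
ΔH_rxn = (-92.3) − (-37.5) = -54.8 kJ/mol

ΔH_rxn = -54.8 kJ/mol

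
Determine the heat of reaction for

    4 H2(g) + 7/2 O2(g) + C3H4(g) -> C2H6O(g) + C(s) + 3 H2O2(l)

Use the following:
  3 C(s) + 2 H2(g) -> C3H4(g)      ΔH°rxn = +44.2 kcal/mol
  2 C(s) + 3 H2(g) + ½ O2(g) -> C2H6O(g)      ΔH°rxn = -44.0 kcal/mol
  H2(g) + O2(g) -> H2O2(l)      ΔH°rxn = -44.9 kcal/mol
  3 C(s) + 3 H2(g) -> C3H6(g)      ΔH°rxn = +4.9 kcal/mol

equation 1 reversed: -44.2 kcal/mol
equation 2 as written: -44.0 kcal/mol
equation 3 × 3: (3)·(-44.9) = -134.7 kcal/mol
equation 4: not needed.
ΔH°rxn = (-1)·(+44.2) + (1)·(-44.0) + (3)·(-44.9) = -222.9 kcal/mol

ΔH°rxn = -222.9 kcal/mol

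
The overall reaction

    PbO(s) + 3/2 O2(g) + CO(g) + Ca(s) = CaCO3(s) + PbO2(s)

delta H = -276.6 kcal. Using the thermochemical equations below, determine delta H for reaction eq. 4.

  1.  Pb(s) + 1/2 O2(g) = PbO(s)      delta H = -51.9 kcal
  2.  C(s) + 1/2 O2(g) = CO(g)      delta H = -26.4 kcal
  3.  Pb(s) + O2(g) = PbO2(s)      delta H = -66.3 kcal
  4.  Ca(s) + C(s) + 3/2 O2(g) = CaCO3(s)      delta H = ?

eq. 1 reversed (reverse to put PbO(s) on the reactant side): +51.9 kcal
eq. 2 reversed (reverse to put CO(g) on the reactant side): +26.4 kcal
eq. 3 as written (PbO2(s) already on the product side): -66.3 kcal
eq. 4 as written (CaCO3(s) already on the product side): contributes x
-276.6 = (+51.9) + (+26.4) + (-66.3) + x
x = (-276.6 − (+12.0)) / (1) = -288.6 kcal

delta H = -288.6 kcal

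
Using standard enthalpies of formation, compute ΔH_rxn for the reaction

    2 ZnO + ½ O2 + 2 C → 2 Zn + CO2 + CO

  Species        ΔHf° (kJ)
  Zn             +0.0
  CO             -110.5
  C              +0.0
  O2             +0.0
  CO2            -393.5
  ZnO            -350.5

Products: 2·(+0.0) + 1·(-393.5) + 1·(-110.5) = -504.0
Reactants: 2·(-350.5) + 1/2·(+0.0) + 2·(+0.0) = -701.0
ΔH_rxn = (-504.0) − (-701.0) = 197.0 kJ

ΔH_rxn = 197.0 kJ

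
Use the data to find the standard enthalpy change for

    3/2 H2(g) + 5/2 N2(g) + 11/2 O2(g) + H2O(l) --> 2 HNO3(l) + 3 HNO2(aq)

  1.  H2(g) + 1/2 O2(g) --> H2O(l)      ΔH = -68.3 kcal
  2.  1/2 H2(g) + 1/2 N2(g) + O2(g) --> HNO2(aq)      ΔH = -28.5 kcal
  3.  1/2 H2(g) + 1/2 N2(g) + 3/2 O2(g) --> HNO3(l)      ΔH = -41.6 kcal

eq. 1 reversed (reverse to put H2O(l) on the reactant side): +68.3 kcal
eq. 2 × 3 (×3 to match 3 HNO2(aq) in the target): (3)·(-28.5) = -85.5 kcal
eq. 3 × 2 (×2 to match 2 HNO3(l) in the target): (2)·(-41.6) = -83.2 kcal
Combining the equations, ΔH = (+68.3) + (-85.5) + (-83.2) = -100.4 kcal

ΔH = -100.4 kcal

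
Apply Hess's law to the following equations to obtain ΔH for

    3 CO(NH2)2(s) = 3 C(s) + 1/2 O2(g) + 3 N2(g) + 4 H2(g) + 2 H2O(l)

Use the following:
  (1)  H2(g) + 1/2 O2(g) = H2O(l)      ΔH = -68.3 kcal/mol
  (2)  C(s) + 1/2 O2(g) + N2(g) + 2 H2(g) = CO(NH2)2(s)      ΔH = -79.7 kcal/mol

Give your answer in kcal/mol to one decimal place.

ΔH = 102.5 kcal/mol

(1) × 2 (scale by 2 for the 2 H2O(l)): (2)·(-68.3) = -136.6 kcal/mol
(2) reversed and × 3 (CO(NH2)2(s) must end up as a reactant; scale by 3 for the 3 CO(NH2)2(s)): (-3)·(-79.7) = +239.1 kcal/mol
ΔH = (-136.6) + (+239.1) = 102.5 kcal/mol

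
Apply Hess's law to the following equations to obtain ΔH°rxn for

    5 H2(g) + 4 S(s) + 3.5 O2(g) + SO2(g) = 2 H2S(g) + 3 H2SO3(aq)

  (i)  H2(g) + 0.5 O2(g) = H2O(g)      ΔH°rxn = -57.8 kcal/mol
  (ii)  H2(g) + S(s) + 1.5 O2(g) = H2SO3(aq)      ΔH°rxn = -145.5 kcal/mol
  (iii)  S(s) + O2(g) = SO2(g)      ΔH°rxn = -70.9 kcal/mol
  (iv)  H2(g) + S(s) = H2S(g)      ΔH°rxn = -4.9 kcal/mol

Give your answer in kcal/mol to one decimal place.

(i): not needed (H2O(g) appears nowhere else).
(ii) × 3 (scale by 3 for the 3 H2SO3(aq)): (3)·(-145.5) = -436.5 kcal/mol
(iii) reversed (reverse to put SO2(g) on the reactant side): +70.9 kcal/mol
(iv) × 2 (scale by 2 for the 2 H2S(g)): (2)·(-4.9) = -9.8 kcal/mol
ΔH°rxn = (3)·(-145.5) + (-1)·(-70.9) + (2)·(-4.9) = -375.4 kcal/mol

ΔH°rxn = -375.4 kcal/mol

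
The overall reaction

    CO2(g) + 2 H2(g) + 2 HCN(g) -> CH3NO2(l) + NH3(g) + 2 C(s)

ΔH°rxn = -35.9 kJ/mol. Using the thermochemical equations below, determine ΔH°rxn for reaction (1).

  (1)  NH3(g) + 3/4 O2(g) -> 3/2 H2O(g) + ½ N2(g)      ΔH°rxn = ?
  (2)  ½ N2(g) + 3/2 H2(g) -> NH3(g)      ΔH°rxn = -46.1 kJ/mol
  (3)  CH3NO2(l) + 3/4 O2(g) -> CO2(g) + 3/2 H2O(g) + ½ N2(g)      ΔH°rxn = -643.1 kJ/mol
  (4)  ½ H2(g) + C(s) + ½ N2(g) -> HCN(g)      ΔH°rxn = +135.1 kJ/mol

(1) as written: contributes x
(2) × 2: (2)·(-46.1) = -92.2 kJ/mol
(3) reversed: +643.1 kJ/mol
(4) reversed and × 2: (-2)·(+135.1) = -270.2 kJ/mol
-35.9 = (-92.2) + (+643.1) + (-270.2) + x
x = (-35.9 − (+280.7)) / (1) = -316.6 kJ/mol

ΔH°rxn = -316.6 kJ/mol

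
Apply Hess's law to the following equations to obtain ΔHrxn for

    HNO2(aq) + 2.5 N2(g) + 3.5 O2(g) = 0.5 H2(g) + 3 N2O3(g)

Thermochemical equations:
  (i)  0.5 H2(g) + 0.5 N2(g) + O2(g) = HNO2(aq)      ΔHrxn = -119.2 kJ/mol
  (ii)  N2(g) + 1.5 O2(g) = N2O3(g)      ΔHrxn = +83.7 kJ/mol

(i) reversed: +119.2 kJ/mol
(ii) × 3: (3)·(+83.7) = +251.1 kJ/mol
Summing the manipulated equations, ΔHrxn = (+119.2) + (+251.1) = 370.3 kJ/mol

ΔHrxn = 370.3 kJ/mol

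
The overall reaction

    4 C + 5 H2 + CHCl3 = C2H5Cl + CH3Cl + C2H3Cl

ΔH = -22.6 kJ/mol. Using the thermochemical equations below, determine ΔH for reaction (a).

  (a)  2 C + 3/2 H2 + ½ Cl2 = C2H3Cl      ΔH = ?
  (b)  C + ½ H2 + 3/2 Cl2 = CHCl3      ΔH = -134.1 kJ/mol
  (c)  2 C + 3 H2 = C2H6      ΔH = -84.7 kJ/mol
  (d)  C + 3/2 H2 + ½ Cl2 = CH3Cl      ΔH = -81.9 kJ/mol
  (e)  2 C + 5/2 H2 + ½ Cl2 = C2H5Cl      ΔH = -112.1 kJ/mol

ΔH = 37.3 kJ/mol

(a) as written (C2H3Cl already on the product side): contributes x
(b) reversed (reverse to put CHCl3 on the reactant side): +134.1 kJ/mol
(c): not needed (C2H6 appears nowhere else).
(d) as written (CH3Cl already on the product side): -81.9 kJ/mol
(e) as written (C2H5Cl already on the product side): -112.1 kJ/mol
-22.6 = (+134.1) + (-81.9) + (-112.1) + x
x = (-22.6 − (-59.9)) / (1) = 37.3 kJ/mol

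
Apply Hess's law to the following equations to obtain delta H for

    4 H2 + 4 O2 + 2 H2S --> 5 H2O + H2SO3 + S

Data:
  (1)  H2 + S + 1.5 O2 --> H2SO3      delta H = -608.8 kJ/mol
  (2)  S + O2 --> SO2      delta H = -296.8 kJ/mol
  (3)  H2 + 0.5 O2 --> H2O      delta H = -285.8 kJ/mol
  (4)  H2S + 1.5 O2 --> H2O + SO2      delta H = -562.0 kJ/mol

delta H = -1996.6 kJ/mol

(1) as written (H2SO3 already on the product side): -608.8 kJ/mol
(2) reversed and × 2: (-2)·(-296.8) = +593.6 kJ/mol
(3) × 3: (3)·(-285.8) = -857.4 kJ/mol
(4) × 2 (scale by 2 for the 2 H2S): (2)·(-562.0) = -1124.0 kJ/mol
delta H = (1)·(-608.8) + (-2)·(-296.8) + (3)·(-285.8) + (2)·(-562.0) = -1996.6 kJ/mol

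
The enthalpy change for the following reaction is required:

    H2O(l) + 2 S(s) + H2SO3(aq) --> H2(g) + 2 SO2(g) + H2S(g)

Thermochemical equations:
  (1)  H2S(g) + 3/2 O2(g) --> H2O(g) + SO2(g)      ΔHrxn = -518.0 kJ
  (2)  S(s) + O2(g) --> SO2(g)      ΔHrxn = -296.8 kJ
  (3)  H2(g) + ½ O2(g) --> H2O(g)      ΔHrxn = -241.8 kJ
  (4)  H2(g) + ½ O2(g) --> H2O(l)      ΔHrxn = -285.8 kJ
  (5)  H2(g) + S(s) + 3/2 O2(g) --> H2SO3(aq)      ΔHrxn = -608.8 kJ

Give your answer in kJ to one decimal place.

ΔHrxn = 280.4 kJ

(1) reversed (H2S(g) must end up as a product): +518.0 kJ
(2) × 3: (3)·(-296.8) = -890.4 kJ
(3) as written: -241.8 kJ
(4) reversed (H2O(l) must end up as a reactant): +285.8 kJ
(5) reversed (H2SO3(aq) must end up as a reactant): +608.8 kJ
Combining the equations, ΔHrxn = (+518.0) + (-890.4) + (-241.8) + (+285.8) + (+608.8) = 280.4 kJ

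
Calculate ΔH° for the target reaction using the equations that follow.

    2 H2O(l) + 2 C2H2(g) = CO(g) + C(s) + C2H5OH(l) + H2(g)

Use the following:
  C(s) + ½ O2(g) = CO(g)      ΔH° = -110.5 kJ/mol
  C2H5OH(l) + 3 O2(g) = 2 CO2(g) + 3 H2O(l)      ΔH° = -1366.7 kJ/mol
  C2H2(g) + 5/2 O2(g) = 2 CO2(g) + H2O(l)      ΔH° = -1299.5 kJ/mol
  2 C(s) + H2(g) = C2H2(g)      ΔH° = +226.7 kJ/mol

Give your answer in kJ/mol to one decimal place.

equation 1 as written: -110.5 kJ/mol
equation 2 reversed: +1366.7 kJ/mol
equation 3 as written: -1299.5 kJ/mol
equation 4 reversed: -226.7 kJ/mol
By Hess's law, ΔH° = (1)·(-110.5) + (-1)·(-1366.7) + (1)·(-1299.5) + (-1)·(+226.7) = -270.0 kJ/mol

ΔH° = -270.0 kJ/mol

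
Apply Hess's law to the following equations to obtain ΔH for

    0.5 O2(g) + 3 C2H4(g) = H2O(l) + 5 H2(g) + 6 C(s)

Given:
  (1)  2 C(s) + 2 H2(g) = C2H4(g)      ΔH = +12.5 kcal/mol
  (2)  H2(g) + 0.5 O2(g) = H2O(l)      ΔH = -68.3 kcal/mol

(1) reversed and × 3: (-3)·(+12.5) = -37.5 kcal/mol
(2) as written: -68.3 kcal/mol
By Hess's law, ΔH = (-3)·(+12.5) + (1)·(-68.3) = -105.8 kcal/mol

ΔH = -105.8 kcal/mol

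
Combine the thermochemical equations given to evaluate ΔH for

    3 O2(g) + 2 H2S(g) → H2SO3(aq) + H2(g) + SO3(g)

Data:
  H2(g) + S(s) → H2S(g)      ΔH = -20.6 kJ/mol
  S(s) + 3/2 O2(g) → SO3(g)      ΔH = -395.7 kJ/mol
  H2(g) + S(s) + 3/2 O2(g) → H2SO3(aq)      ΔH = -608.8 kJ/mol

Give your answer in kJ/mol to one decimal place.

ΔH = -963.3 kJ/mol

equation 1 reversed and × 2: (-2)·(-20.6) = +41.2 kJ/mol
equation 2 as written: -395.7 kJ/mol
equation 3 as written: -608.8 kJ/mol
Combining the equations, ΔH = (-2)·(-20.6) + (1)·(-395.7) + (1)·(-608.8) = -963.3 kJ/mol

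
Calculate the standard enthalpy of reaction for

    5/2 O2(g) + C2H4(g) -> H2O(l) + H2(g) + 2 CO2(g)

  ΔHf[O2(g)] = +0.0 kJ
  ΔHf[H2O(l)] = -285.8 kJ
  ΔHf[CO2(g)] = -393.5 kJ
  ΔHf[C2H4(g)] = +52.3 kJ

ΔH° = -1125.1 kJ

ΔH°rxn = Σ nΔHf°(products) − Σ nΔHf°(reactants).
Products: 1·(-285.8) + 1·(+0.0) + 2·(-393.5) = -1072.8
Reactants: 5/2·(+0.0) + 1·(+52.3) = +52.3
ΔH° = (-1072.8) − (+52.3) = -1125.1 kJ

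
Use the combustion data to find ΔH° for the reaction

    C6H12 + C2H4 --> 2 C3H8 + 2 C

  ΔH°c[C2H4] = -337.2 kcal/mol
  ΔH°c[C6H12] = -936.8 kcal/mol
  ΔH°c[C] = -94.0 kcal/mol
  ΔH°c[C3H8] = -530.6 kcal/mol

ΔH° = -24.8 kcal/mol

With combustion enthalpies, reactants minus products:
= [1·(-936.8) + 1·(-337.2)] − [2·(-530.6) + 2·(-94.0)]
= -24.8 kcal/mol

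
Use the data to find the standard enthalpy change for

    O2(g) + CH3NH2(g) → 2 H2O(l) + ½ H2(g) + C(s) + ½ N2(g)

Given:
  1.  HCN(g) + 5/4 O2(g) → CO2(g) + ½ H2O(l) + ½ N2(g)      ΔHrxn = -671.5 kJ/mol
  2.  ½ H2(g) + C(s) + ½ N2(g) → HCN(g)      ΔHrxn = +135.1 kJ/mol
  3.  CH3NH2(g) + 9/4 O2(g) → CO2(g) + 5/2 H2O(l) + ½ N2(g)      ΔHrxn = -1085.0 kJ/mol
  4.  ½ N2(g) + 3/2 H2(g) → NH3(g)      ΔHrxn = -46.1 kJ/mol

eq. 1 reversed: +671.5 kJ/mol
eq. 2 reversed: -135.1 kJ/mol
eq. 3 as written: -1085.0 kJ/mol
eq. 4: not needed.
Since enthalpy is a state function, ΔHrxn = (-1)·(-671.5) + (-1)·(+135.1) + (1)·(-1085.0) = -548.6 kJ/mol

ΔHrxn = -548.6 kJ/mol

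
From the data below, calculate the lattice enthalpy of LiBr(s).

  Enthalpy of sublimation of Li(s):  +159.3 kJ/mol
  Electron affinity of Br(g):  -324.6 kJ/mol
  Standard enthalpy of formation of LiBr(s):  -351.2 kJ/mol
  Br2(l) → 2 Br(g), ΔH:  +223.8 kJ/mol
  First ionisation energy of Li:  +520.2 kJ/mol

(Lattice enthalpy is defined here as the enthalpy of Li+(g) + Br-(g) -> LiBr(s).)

U = -818.0 kJ/mol

ΔHf° = 1·ΔHsub + 1·(ΣIE) + 1/2·D(Br2) + 1·EA + U
-351.2 = 1·(+159.3) + 1·(+520.2) + 1/2·(+223.8) + 1·(-324.6) + U
U = -351.2 − (+466.8) = -818.0 kJ/mol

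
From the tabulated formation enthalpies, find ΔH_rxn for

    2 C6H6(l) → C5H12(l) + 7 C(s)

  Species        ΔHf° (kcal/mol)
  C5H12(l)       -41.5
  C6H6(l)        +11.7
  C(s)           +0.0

ΔH_rxn = -64.9 kcal/mol

Products: 1·(-41.5) + 7·(+0.0) = -41.5
Reactants: 2·(+11.7) = +23.4
ΔH_rxn = (-41.5) − (+23.4) = -64.9 kcal/mol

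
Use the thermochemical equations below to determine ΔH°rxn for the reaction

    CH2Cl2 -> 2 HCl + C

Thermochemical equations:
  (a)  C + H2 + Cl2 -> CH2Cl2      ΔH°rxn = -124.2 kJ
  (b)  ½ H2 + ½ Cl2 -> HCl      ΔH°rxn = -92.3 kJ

ΔH°rxn = -60.4 kJ

(a) reversed: +124.2 kJ
(b) × 2: (2)·(-92.3) = -184.6 kJ
ΔH°rxn = (-1)·(-124.2) + (2)·(-92.3) = -60.4 kJ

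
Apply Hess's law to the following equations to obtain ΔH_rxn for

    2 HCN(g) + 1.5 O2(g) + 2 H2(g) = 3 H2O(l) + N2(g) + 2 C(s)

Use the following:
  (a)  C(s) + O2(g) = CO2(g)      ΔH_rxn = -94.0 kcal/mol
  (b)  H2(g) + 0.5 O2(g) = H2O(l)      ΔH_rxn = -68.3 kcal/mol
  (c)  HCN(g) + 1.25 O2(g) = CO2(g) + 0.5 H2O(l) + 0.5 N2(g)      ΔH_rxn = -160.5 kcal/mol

ΔH_rxn = -269.6 kcal/mol

(a) reversed and × 2: (-2)·(-94.0) = +188.0 kcal/mol
(b) × 2: (2)·(-68.3) = -136.6 kcal/mol
(c) × 2: (2)·(-160.5) = -321.0 kcal/mol
By Hess's law, ΔH_rxn = (-2)·(-94.0) + (2)·(-68.3) + (2)·(-160.5) = -269.6 kcal/mol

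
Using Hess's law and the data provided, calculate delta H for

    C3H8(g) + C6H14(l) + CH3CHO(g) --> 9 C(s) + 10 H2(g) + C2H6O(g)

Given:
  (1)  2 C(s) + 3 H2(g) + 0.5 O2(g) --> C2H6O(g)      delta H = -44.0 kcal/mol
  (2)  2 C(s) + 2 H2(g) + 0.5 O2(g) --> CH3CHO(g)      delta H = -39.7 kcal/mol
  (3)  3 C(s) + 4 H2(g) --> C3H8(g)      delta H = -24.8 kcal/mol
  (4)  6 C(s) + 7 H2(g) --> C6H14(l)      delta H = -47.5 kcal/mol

(1) as written: -44.0 kcal/mol
(2) reversed: +39.7 kcal/mol
(3) reversed: +24.8 kcal/mol
(4) reversed: +47.5 kcal/mol
By Hess's law, delta H = (1)·(-44.0) + (-1)·(-39.7) + (-1)·(-24.8) + (-1)·(-47.5) = 68.0 kcal/mol

delta H = 68.0 kcal/mol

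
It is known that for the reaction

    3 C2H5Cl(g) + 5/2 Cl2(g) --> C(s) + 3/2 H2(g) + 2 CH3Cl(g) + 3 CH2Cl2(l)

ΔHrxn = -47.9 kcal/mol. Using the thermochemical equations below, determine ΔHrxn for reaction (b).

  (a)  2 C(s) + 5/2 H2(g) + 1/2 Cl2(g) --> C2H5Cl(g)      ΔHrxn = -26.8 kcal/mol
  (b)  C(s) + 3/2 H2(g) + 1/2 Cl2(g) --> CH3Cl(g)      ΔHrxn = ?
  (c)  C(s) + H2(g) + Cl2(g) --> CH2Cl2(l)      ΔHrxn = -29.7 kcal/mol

ΔHrxn = -19.6 kcal/mol

(a) reversed and × 3: (-3)·(-26.8) = +80.4 kcal/mol
(b) × 2: contributes 2·x
(c) × 3: (3)·(-29.7) = -89.1 kcal/mol
-47.9 = (+80.4) + (-89.1) + 2·x
x = (-47.9 − (-8.7)) / (2) = -19.6 kcal/mol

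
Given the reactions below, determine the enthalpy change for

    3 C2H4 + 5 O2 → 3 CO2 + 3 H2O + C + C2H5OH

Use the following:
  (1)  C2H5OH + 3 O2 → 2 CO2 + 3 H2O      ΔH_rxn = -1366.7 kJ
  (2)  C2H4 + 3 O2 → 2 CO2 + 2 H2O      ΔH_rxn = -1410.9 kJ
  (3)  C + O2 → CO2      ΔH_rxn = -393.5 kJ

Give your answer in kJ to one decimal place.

ΔH_rxn = -2472.5 kJ

(1) reversed (C2H5OH must end up as a product): +1366.7 kJ
(2) × 3 (scale by 3 for the 3 C2H4): (3)·(-1410.9) = -4232.7 kJ
(3) reversed (C must end up as a product): +393.5 kJ
Summing the manipulated equations, ΔH_rxn = (+1366.7) + (-4232.7) + (+393.5) = -2472.5 kJ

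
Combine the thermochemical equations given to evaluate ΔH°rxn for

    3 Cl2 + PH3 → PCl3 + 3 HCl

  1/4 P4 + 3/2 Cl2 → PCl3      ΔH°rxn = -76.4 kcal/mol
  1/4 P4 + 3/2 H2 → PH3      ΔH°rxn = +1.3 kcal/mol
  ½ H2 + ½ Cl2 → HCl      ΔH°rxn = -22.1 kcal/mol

equation 1 as written: -76.4 kcal/mol
equation 2 reversed: -1.3 kcal/mol
equation 3 × 3: (3)·(-22.1) = -66.3 kcal/mol
Since enthalpy is a state function, ΔH°rxn = (-76.4) + (-1.3) + (-66.3) = -144.0 kcal/mol

ΔH°rxn = -144.0 kcal/mol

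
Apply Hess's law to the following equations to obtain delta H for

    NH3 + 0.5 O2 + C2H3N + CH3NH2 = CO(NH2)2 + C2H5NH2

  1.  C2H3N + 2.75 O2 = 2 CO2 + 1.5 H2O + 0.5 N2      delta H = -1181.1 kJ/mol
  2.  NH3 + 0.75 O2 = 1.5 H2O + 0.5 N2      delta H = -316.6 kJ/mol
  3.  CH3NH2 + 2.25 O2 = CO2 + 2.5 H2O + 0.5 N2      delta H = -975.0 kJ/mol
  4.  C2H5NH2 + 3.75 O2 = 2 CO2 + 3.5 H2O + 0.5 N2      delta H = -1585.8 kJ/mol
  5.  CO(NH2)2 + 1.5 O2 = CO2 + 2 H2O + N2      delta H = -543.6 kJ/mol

delta H = -343.3 kJ/mol

eq. 1 as written (C2H3N already on the reactant side): -1181.1 kJ/mol
eq. 2 as written (NH3 already on the reactant side): -316.6 kJ/mol
eq. 3 as written (CH3NH2 already on the reactant side): -975.0 kJ/mol
eq. 4 reversed (reverse to put C2H5NH2 on the product side): +1585.8 kJ/mol
eq. 5 reversed (CO(NH2)2 must end up as a product): +543.6 kJ/mol
Combining the equations, delta H = (1)·(-1181.1) + (1)·(-316.6) + (1)·(-975.0) + (-1)·(-1585.8) + (-1)·(-543.6) = -343.3 kJ/mol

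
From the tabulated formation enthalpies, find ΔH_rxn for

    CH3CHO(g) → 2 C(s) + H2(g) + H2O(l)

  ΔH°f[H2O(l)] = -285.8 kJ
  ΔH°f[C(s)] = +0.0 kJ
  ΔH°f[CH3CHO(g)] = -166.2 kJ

ΔH_rxn = -119.6 kJ

Products: 2·(+0.0) + 1·(+0.0) + 1·(-285.8) = -285.8
Reactants: 1·(-166.2) = -166.2
ΔH_rxn = (-285.8) − (-166.2) = -119.6 kJ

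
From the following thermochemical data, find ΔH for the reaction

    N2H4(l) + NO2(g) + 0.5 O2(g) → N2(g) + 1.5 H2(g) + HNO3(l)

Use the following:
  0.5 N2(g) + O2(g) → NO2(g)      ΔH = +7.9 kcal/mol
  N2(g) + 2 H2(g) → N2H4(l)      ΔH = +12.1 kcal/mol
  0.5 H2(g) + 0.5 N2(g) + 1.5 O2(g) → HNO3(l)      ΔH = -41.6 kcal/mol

equation 1 reversed: -7.9 kcal/mol
equation 2 reversed: -12.1 kcal/mol
equation 3 as written: -41.6 kcal/mol
Combining the equations, ΔH = (-7.9) + (-12.1) + (-41.6) = -61.6 kcal/mol

ΔH = -61.6 kcal/mol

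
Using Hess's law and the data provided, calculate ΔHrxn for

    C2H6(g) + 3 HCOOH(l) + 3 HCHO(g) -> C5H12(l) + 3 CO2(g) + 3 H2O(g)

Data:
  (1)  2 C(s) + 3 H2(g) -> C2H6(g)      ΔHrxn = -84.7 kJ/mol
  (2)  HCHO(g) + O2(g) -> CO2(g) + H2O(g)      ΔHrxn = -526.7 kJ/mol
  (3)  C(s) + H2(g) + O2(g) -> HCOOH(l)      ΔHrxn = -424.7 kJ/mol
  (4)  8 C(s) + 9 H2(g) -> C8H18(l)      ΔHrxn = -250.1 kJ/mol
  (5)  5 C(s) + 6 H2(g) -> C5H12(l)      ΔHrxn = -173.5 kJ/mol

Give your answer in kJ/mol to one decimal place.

(1) reversed (C2H6(g) must end up as a reactant): +84.7 kJ/mol
(2) × 3 (scale by 3 for the 3 HCHO(g)): (3)·(-526.7) = -1580.1 kJ/mol
(3) reversed and × 3 (HCOOH(l) must end up as a reactant; ×3 to match 3 HCOOH(l) in the target): (-3)·(-424.7) = +1274.1 kJ/mol
(4): not needed (C8H18(l) appears nowhere else).
(5) as written (C5H12(l) already on the product side): -173.5 kJ/mol
Summing the manipulated equations, ΔHrxn = (-1)·(-84.7) + (3)·(-526.7) + (-3)·(-424.7) + (1)·(-173.5) = -394.8 kJ/mol

ΔHrxn = -394.8 kJ/mol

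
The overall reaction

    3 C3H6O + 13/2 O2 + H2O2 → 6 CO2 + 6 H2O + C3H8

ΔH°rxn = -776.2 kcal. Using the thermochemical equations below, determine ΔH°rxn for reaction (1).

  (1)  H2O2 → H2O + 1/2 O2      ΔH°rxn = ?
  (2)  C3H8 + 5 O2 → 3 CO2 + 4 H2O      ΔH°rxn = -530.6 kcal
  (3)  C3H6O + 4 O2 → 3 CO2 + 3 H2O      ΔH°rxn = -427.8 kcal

(1) as written: contributes x
(2) reversed: +530.6 kcal
(3) × 3: (3)·(-427.8) = -1283.4 kcal
-776.2 = (+530.6) + (-1283.4) + x
x = (-776.2 − (-752.8)) / (1) = -23.4 kcal

ΔH°rxn = -23.4 kcal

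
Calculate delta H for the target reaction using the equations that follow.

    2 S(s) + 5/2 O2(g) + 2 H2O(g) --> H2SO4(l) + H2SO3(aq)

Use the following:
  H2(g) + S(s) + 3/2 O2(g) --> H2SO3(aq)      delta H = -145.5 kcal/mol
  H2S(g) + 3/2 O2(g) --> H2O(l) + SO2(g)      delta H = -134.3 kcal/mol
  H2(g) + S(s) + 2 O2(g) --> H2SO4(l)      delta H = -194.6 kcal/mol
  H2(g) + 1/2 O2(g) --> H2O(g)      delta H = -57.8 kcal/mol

equation 1 as written (H2SO3(aq) already on the product side): -145.5 kcal/mol
equation 2: not needed (H2S(g) appears nowhere else).
equation 3 as written (H2SO4(l) already on the product side): -194.6 kcal/mol
equation 4 reversed and × 2 (reverse to put H2O(g) on the reactant side; ×2 to match 2 H2O(g) in the target): (-2)·(-57.8) = +115.6 kcal/mol
delta H = (-145.5) + (-194.6) + (+115.6) = -224.5 kcal/mol

delta H = -224.5 kcal/mol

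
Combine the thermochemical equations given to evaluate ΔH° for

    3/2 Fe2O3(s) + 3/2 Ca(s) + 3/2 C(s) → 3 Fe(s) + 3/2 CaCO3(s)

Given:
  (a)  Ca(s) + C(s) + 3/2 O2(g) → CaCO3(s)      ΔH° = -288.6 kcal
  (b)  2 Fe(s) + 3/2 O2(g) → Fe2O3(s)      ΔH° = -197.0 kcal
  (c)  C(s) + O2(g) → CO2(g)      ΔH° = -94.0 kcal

ΔH° = -137.4 kcal

(a) × 3/2 (×3/2 to match 3/2 CaCO3(s) in the target): (3/2)·(-288.6) = -432.9 kcal
(b) reversed and × 3/2 (reverse to put Fe2O3(s) on the reactant side; ×3/2 to match 3/2 Fe2O3(s) in the target): (-3/2)·(-197.0) = +295.5 kcal
(c): not needed (CO2(g) appears nowhere else).
Summing the manipulated equations, ΔH° = (3/2)·(-288.6) + (-3/2)·(-197.0) = -137.4 kcal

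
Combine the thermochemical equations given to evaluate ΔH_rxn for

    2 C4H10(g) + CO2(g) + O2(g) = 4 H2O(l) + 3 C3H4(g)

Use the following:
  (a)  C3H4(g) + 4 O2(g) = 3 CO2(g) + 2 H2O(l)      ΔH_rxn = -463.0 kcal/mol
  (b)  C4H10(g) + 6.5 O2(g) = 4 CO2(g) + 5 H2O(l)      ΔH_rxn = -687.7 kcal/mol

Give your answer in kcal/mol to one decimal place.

ΔH_rxn = 13.6 kcal/mol

(a) reversed and × 3 (reverse to put C3H4(g) on the product side; scale by 3 for the 3 C3H4(g)): (-3)·(-463.0) = +1389.0 kcal/mol
(b) × 2 (scale by 2 for the 2 C4H10(g)): (2)·(-687.7) = -1375.4 kcal/mol
ΔH_rxn = (+1389.0) + (-1375.4) = 13.6 kcal/mol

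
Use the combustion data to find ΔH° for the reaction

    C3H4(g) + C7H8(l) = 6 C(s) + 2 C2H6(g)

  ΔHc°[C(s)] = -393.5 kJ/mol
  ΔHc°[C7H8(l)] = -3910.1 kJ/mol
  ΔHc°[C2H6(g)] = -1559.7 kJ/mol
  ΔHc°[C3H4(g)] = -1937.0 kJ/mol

With combustion enthalpies, reactants minus products:
= [1·(-1937.0) + 1·(-3910.1)] − [6·(-393.5) + 2·(-1559.7)]
= -366.7 kJ/mol

ΔH° = -366.7 kJ/mol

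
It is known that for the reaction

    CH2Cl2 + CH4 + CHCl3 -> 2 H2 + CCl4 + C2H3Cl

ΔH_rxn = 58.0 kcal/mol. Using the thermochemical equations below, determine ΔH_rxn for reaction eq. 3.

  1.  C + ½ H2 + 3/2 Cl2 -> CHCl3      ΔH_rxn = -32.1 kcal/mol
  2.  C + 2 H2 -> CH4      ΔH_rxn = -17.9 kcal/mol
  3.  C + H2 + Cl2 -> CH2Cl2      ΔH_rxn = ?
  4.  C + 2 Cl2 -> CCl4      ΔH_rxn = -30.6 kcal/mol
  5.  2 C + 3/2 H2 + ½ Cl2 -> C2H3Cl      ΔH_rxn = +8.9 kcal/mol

eq. 1 reversed: +32.1 kcal/mol
eq. 2 reversed: +17.9 kcal/mol
eq. 3 reversed: contributes −x
eq. 4 as written: -30.6 kcal/mol
eq. 5 as written: +8.9 kcal/mol
+58.0 = (+32.1) + (+17.9) + (-30.6) + (+8.9) − x
x = (+58.0 − (+28.3)) / (-1) = -29.7 kcal/mol

ΔH_rxn = -29.7 kcal/mol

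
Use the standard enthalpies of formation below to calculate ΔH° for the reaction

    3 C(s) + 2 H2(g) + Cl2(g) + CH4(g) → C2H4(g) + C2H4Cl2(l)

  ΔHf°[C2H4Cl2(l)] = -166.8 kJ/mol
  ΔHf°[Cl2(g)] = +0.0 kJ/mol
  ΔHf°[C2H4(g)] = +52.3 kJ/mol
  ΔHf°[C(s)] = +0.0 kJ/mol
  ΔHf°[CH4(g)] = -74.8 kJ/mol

ΔH° = -39.7 kJ/mol

ΔH°rxn = Σ nΔHf°(products) − Σ nΔHf°(reactants).
Products: 1·(+52.3) + 1·(-166.8) = -114.5
Reactants: 3·(+0.0) + 2·(+0.0) + 1·(+0.0) + 1·(-74.8) = -74.8
ΔH° = (-114.5) − (-74.8) = -39.7 kJ/mol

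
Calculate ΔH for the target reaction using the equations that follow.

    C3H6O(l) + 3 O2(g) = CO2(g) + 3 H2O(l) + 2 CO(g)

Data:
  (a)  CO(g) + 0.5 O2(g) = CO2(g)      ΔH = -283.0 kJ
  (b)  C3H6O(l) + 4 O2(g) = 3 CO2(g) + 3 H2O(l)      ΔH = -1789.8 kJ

ΔH = -1223.8 kJ

(a) reversed and × 2 (reverse to put CO(g) on the product side; ×2 to match 2 CO(g) in the target): (-2)·(-283.0) = +566.0 kJ
(b) as written (C3H6O(l) already on the reactant side): -1789.8 kJ
Since enthalpy is a state function, ΔH = (-2)·(-283.0) + (1)·(-1789.8) = -1223.8 kJ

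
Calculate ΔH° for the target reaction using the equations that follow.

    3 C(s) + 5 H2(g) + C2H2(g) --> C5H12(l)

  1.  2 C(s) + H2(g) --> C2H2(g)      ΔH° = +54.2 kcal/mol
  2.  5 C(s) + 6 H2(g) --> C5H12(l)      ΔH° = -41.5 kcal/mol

eq. 1 reversed: -54.2 kcal/mol
eq. 2 as written: -41.5 kcal/mol
ΔH° = (-1)·(+54.2) + (1)·(-41.5) = -95.7 kcal/mol

ΔH° = -95.7 kcal/mol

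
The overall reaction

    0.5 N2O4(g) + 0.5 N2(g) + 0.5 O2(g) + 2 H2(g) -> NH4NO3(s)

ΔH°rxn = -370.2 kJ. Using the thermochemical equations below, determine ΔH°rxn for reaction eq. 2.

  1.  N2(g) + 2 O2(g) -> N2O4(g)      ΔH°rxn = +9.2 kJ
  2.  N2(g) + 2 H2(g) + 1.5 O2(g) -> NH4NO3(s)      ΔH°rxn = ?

ΔH°rxn = -365.6 kJ

eq. 1 reversed and × 1/2: (-1/2)·(+9.2) = -4.6 kJ
eq. 2 as written: contributes x
-370.2 = (-4.6) + x
x = (-370.2 − (-4.6)) / (1) = -365.6 kJ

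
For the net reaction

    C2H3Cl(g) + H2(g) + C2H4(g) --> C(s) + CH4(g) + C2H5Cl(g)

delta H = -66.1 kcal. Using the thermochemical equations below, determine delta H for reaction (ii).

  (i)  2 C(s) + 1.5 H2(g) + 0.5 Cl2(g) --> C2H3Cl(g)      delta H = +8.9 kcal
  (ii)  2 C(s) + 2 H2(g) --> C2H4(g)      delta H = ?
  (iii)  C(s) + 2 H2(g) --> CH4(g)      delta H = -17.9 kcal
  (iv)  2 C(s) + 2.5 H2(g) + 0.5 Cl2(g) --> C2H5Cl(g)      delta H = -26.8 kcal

delta H = 12.5 kcal

(i) reversed: -8.9 kcal
(ii) reversed: contributes −x
(iii) as written: -17.9 kcal
(iv) as written: -26.8 kcal
-66.1 = (-8.9) + (-17.9) + (-26.8) − x
x = (-66.1 − (-53.6)) / (-1) = 12.5 kcal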